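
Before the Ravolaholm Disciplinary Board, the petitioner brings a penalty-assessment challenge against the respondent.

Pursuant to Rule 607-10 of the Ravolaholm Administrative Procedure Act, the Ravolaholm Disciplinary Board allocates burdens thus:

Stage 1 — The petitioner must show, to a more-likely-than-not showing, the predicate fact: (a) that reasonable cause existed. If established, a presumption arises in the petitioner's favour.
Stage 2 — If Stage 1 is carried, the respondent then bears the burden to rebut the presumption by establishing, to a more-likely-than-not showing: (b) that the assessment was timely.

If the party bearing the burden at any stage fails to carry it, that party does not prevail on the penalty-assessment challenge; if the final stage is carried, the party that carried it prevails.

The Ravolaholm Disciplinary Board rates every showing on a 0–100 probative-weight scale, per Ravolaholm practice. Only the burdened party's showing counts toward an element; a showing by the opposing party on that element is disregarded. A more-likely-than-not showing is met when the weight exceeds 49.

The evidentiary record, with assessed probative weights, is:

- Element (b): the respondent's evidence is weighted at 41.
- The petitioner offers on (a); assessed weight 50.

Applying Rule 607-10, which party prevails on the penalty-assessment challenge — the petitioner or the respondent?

petitioner

Stage 1 — burden on petitioner; standard: a more-likely-than-not showing (weight exceeds 49).
    (a): 50 > 49 [met]
  The petitioner carries Stage 1; the respondent now bears the burden.
Stage 2 — burden on respondent; standard: a more-likely-than-not showing (weight exceeds 49).
    (b): 41 ≤ 49 [not met]
  The respondent does not carry Stage 2.
The petitioner prevails.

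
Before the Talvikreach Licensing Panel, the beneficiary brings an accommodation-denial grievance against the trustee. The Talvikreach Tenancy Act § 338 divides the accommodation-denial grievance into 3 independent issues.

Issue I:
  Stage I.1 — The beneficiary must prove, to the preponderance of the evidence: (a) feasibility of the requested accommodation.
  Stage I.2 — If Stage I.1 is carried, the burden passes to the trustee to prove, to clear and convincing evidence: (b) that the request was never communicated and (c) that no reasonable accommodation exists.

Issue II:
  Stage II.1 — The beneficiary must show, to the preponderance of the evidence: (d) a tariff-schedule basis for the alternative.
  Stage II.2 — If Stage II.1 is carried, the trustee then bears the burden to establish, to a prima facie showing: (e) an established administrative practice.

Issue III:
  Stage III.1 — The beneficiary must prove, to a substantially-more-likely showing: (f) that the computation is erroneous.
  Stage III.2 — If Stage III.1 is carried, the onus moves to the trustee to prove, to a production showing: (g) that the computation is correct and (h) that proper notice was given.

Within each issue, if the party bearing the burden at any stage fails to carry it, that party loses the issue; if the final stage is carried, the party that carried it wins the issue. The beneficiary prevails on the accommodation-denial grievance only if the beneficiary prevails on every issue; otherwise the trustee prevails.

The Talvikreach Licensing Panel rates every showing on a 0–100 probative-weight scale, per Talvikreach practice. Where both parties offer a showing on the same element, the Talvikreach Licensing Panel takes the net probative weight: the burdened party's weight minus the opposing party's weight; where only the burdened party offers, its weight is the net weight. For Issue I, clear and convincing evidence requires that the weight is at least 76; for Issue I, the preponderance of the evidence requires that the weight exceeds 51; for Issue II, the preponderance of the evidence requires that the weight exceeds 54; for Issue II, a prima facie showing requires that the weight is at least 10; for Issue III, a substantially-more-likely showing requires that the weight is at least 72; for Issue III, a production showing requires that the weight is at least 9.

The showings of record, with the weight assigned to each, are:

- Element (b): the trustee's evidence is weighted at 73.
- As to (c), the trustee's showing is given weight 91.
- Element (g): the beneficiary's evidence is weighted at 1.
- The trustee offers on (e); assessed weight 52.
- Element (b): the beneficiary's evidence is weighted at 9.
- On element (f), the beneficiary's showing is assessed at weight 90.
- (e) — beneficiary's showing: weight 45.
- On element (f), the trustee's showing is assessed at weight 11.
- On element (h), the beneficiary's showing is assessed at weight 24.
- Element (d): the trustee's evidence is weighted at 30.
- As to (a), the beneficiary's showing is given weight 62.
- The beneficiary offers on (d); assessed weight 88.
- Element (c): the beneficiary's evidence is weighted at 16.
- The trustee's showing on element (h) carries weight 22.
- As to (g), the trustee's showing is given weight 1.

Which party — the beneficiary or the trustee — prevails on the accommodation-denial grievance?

beneficiary

— Issue I —
Stage I.1 — burden on beneficiary; standard: the preponderance of the evidence (weight exceeds 51).
    (a): 62 > 51 [met]
  Stage I.1 is satisfied; the onus moves to the trustee.
Stage I.2 — burden on trustee; standard: clear and convincing evidence (weight is at least 76).
    (b): 73 − 9 = 64 < 76 [not met]
    (c): 91 − 16 = 75 < 76 [not met]
  Not every element is met, so the trustee fails to carry Stage I.2.
The beneficiary prevails on this issue.
— Issue II —
Stage II.1 (beneficiary, the preponderance of the evidence, weight exceeds 54): (d) net 88−30=58 > 54 — meets.
  Stage II.1 is satisfied; the onus moves to the trustee.
Stage II.2 (trustee, a prima facie showing, weight is at least 10): (e) net 52−45=7 < 10 — fails.
  Not every element is met, so the trustee fails to carry Stage II.2.
So the beneficiary prevails on this issue.
— Issue III —
At Stage III.1 the beneficiary must meet a substantially-more-likely showing (weight is at least 72): on (f) the weight is 90 less the opposing 11 gives net 79, which does reach 72, so (f) meets the standard.
  The beneficiary carries Stage III.1; the trustee now bears the burden.
At Stage III.2 the trustee must meet a production showing (weight is at least 9): on (g) the weight is 1 less the opposing 1 gives net 0, which does not reach 9, so (g) does not meet the standard; on (h) the weight is 22 less the opposing 24 gives net -2, < 9, so (h) does not meet the standard.
  Stage III.2 not carried; the trustee fails its burden.
The analysis ends at Stage III.2; the beneficiary prevails on this issue.
Per-issue: Issue I → beneficiary; Issue II → beneficiary; Issue III → beneficiary. The beneficiary must prevail on every issue; overall, the beneficiary prevails.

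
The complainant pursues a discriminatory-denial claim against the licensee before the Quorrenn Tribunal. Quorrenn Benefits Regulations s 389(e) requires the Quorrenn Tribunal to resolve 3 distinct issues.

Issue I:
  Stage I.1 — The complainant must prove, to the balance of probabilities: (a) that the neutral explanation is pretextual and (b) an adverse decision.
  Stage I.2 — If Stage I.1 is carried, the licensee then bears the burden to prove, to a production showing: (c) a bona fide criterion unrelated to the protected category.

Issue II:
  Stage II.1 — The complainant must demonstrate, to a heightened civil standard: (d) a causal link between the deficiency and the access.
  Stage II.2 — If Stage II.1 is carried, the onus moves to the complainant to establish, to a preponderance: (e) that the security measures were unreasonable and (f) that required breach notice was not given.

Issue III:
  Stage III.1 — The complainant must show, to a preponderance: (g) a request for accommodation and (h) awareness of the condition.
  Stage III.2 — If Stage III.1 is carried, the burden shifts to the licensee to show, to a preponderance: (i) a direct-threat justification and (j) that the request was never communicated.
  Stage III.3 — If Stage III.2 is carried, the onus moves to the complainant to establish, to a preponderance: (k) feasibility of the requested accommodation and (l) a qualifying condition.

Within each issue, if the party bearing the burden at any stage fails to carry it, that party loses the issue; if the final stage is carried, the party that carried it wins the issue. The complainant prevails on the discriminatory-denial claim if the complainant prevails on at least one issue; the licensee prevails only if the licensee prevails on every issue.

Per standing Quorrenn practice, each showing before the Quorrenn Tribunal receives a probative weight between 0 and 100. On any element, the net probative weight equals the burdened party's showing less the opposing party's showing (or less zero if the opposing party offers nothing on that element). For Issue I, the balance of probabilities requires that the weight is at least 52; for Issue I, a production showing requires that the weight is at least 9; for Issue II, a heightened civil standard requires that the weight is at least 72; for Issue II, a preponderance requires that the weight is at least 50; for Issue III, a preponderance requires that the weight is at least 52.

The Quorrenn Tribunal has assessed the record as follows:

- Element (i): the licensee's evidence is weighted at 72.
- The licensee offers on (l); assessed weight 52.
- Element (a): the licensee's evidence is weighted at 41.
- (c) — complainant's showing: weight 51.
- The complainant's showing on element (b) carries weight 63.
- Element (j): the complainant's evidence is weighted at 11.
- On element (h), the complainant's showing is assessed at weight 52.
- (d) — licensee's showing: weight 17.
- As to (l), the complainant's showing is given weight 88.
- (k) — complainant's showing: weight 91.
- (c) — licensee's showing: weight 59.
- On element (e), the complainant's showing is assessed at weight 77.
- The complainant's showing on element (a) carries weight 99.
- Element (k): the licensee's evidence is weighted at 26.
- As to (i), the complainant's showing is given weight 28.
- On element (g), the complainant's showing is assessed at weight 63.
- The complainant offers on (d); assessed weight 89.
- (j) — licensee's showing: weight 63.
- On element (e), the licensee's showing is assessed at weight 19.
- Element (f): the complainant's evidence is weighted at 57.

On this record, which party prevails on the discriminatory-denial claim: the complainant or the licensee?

complainant

— Issue I —
At Stage I.1 the complainant must meet the balance of probabilities (weight is at least 52): on (a) the weight is 99 less the opposing 41 gives net 58, ≥ 52, so (a) meets the standard; on (b) the weight is 63, which does reach 52, so (b) meets the standard.
  The complainant carries Stage I.1; the licensee now bears the burden.
At Stage I.2 the licensee must meet a production showing (weight is at least 9): on (c) the weight is 59 less the opposing 51 gives net 8, < 9, so (c) does not meet the standard.
  Not every element is met, so the licensee fails to carry Stage I.2.
The analysis ends at Stage I.2; the complainant prevails on this issue.
— Issue II —
At Stage II.1 the complainant must meet a heightened civil standard (weight is at least 72): on (d) the weight is 89 less the opposing 17 gives net 72, which does reach 72, so (d) meets the standard.
  All elements met. The complainant retains the burden for Stage II.2.
At Stage II.2 the complainant must meet a preponderance (weight is at least 50): on (e) the weight is 77 less the opposing 19 gives net 58, which does reach 50, so (e) meets the standard; on (f) the weight is 57, which does reach 50, so (f) meets the standard.
  Stage II.2 carried; the final stage is satisfied.
With every stage satisfied, the complainant prevails on this issue.
— Issue III —
Stage III.1 (complainant, a preponderance, weight is at least 52): (g) 63 ≥ 52 — meets; (h) 52 ≥ 52 — meets.
  The complainant carries Stage III.1; the licensee now bears the burden.
Stage III.2 (licensee, a preponderance, weight is at least 52): (i) net 72−28=44 < 52 — fails; (j) net 63−11=52 ≥ 52 — meets.
  Stage III.2 not carried; the licensee fails its burden.
The complainant prevails on this issue.
Per-issue: Issue I → complainant; Issue II → complainant; Issue III → complainant. The complainant must prevail on at least one issue; overall, the complainant prevails.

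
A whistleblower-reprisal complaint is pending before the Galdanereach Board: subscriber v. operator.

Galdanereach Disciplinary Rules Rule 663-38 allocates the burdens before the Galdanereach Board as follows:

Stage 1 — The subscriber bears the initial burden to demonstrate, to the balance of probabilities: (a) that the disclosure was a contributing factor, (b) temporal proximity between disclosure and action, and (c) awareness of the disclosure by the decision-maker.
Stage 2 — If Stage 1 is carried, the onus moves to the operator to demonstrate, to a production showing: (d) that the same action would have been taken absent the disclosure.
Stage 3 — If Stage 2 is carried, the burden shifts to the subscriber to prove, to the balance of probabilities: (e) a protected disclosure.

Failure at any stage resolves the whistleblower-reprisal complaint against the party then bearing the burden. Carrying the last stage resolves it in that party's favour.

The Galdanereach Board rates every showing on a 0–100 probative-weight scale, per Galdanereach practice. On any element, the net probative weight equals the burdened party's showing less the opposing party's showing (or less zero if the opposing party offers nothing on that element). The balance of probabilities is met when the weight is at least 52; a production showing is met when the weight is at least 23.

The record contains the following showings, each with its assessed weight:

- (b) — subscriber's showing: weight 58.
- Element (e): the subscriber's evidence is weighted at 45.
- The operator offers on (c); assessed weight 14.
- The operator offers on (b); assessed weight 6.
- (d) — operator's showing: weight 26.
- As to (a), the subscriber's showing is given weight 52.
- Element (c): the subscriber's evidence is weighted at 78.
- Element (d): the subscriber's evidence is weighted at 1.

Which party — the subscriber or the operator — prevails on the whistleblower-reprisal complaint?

operator

At Stage 1 the subscriber must meet the balance of probabilities (weight is at least 52): on (a) the weight is 52, ≥ 52, so (a) meets the standard; on (b) the weight is 58 less the opposing 6 gives net 52, ≥ 52, so (b) meets the standard; on (c) the weight is 78 less the opposing 14 gives net 64, ≥ 52, so (c) meets the standard.
  All elements met. The burden passes to the operator.
At Stage 2 the operator must meet a production showing (weight is at least 23): on (d) the weight is 26 less the opposing 1 gives net 25, ≥ 23, so (d) meets the standard.
  Stage 2 is satisfied; the onus moves to the subscriber.
At Stage 3 the subscriber must meet the balance of probabilities (weight is at least 52): on (e) the weight is 45, < 52, so (e) does not meet the standard.
  Stage 3 not carried; the subscriber fails its burden.
The analysis ends at Stage 3; the operator prevails.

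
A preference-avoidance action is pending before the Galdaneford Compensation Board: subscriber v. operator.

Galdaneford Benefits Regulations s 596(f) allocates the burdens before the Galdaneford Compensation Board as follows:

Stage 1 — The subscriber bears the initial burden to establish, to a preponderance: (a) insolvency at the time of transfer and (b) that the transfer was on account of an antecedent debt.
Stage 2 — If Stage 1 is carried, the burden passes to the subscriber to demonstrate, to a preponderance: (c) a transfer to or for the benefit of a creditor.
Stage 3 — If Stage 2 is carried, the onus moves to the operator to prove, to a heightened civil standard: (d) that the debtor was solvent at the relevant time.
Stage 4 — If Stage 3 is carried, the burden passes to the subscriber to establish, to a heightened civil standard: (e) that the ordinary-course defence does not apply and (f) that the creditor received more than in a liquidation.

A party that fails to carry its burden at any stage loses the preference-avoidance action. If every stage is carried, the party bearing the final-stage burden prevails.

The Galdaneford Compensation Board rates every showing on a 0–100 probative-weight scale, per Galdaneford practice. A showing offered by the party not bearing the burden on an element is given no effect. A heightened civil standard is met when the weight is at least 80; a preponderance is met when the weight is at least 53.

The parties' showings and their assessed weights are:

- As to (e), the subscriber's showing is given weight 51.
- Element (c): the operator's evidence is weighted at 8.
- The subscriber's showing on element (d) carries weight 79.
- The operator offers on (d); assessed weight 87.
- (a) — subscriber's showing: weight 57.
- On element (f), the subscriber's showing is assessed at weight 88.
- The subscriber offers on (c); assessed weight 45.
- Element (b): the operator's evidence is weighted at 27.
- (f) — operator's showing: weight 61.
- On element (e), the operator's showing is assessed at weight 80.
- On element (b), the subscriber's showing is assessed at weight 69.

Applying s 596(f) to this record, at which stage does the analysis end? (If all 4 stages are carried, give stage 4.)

At Stage 1 the subscriber must meet a preponderance (weight is at least 53): on (a) the weight is 57, ≥ 53, so (a) meets the standard; on (b) the weight is 69 (the operator's 27 is given no effect), ≥ 53, so (b) meets the standard.
  Stage 1 carried; the burden remains with the subscriber.
At Stage 2 the subscriber must meet a preponderance (weight is at least 53): on (c) the weight is 45 (the operator's 8 is given no effect), < 53, so (c) does not meet the standard.
  The subscriber does not carry Stage 2.
So the operator prevails.

stage 2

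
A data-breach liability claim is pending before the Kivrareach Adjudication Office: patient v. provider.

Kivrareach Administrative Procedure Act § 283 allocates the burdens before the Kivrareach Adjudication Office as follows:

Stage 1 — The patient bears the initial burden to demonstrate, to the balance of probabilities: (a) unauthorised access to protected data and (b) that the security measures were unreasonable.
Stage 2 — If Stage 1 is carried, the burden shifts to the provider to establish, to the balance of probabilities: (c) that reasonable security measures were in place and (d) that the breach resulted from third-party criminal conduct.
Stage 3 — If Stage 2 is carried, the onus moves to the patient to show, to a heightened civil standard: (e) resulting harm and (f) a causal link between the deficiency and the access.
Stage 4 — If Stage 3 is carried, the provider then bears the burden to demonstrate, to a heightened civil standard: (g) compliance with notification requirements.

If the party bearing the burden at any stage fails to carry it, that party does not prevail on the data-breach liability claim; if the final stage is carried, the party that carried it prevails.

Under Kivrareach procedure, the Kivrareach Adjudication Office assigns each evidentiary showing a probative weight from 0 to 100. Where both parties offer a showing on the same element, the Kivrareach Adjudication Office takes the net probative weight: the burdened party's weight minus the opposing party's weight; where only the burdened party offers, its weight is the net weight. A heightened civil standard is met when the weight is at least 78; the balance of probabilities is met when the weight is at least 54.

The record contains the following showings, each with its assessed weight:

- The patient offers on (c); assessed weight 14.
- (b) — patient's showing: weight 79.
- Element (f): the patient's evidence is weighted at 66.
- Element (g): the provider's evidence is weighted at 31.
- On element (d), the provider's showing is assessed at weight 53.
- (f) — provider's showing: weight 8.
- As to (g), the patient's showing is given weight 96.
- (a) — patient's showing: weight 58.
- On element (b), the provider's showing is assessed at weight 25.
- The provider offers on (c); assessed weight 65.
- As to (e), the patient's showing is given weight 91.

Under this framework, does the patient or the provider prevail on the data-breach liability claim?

patient

Stage 1 (patient, the balance of probabilities, weight is at least 54): (a) 58 ≥ 54 — meets; (b) net 79−25=54 ≥ 54 — meets.
  All elements met. The burden passes to the provider.
Stage 2 (provider, the balance of probabilities, weight is at least 54): (c) net 65−14=51 < 54 — fails; (d) 53 < 54 — fails.
  Not every element is met, so the provider fails to carry Stage 2.
The patient prevails.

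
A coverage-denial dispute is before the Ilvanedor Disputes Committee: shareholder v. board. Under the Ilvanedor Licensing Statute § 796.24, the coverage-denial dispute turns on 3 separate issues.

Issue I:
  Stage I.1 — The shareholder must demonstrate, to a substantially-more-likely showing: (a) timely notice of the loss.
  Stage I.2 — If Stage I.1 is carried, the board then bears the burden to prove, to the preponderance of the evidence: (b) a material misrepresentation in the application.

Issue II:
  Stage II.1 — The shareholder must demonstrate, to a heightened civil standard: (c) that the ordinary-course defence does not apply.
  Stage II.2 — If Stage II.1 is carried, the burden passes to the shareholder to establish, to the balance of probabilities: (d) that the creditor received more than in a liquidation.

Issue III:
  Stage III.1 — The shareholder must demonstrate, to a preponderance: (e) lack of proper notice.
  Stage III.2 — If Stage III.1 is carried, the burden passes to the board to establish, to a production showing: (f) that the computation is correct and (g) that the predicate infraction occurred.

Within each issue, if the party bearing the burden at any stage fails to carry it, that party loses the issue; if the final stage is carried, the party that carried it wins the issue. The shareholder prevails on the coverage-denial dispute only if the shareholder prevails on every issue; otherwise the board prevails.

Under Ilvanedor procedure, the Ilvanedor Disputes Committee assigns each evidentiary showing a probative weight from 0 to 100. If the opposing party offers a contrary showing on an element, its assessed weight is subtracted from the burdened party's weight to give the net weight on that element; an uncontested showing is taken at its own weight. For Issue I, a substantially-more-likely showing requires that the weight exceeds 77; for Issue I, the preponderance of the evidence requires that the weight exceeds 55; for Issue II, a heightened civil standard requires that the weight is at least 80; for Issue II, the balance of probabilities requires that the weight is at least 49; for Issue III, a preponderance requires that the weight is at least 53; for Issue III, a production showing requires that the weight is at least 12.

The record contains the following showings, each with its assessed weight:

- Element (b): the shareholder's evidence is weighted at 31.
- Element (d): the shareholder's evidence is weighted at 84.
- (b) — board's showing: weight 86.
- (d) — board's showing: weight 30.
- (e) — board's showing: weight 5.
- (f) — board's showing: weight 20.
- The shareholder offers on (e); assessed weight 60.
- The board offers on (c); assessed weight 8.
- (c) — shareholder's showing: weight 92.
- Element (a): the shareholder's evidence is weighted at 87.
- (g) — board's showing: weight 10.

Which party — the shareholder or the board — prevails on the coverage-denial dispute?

— Issue I —
At Stage I.1 the shareholder must meet a substantially-more-likely showing (weight exceeds 77): on (a) the weight is 87, which does exceed 77, so (a) meets the standard.
  Stage I.1 is satisfied; the onus moves to the board.
At Stage I.2 the board must meet the preponderance of the evidence (weight exceeds 55): on (b) the weight is 86 less the opposing 31 gives net 55, which does not exceed 55, so (b) does not meet the standard.
  Not every element is met, so the board fails to carry Stage I.2.
The analysis ends at Stage I.2; the shareholder prevails on this issue.
— Issue II —
Stage II.1 — burden on shareholder; standard: a heightened civil standard (weight is at least 80).
    (c): 92 − 8 = 84 ≥ 80 [met]
  Stage II.1 is satisfied; the shareholder continues to bear the burden.
Stage II.2 — burden on shareholder; standard: the balance of probabilities (weight is at least 49).
    (d): 84 − 30 = 54 ≥ 49 [met]
  Stage II.2 carried; the final stage is satisfied.
With every stage satisfied, the shareholder prevails on this issue.
— Issue III —
At Stage III.1 the shareholder must meet a preponderance (weight is at least 53): on (e) the weight is 60 less the opposing 5 gives net 55, ≥ 53, so (e) meets the standard.
  Stage III.1 is satisfied; the onus moves to the board.
At Stage III.2 the board must meet a production showing (weight is at least 12): on (f) the weight is 20, which does reach 12, so (f) meets the standard; on (g) the weight is 10, which does not reach 12, so (g) does not meet the standard.
  The board does not carry Stage III.2.
So the shareholder prevails on this issue.
Per-issue: Issue I → shareholder; Issue II → shareholder; Issue III → shareholder. The shareholder must prevail on every issue; overall, the shareholder prevails.

shareholder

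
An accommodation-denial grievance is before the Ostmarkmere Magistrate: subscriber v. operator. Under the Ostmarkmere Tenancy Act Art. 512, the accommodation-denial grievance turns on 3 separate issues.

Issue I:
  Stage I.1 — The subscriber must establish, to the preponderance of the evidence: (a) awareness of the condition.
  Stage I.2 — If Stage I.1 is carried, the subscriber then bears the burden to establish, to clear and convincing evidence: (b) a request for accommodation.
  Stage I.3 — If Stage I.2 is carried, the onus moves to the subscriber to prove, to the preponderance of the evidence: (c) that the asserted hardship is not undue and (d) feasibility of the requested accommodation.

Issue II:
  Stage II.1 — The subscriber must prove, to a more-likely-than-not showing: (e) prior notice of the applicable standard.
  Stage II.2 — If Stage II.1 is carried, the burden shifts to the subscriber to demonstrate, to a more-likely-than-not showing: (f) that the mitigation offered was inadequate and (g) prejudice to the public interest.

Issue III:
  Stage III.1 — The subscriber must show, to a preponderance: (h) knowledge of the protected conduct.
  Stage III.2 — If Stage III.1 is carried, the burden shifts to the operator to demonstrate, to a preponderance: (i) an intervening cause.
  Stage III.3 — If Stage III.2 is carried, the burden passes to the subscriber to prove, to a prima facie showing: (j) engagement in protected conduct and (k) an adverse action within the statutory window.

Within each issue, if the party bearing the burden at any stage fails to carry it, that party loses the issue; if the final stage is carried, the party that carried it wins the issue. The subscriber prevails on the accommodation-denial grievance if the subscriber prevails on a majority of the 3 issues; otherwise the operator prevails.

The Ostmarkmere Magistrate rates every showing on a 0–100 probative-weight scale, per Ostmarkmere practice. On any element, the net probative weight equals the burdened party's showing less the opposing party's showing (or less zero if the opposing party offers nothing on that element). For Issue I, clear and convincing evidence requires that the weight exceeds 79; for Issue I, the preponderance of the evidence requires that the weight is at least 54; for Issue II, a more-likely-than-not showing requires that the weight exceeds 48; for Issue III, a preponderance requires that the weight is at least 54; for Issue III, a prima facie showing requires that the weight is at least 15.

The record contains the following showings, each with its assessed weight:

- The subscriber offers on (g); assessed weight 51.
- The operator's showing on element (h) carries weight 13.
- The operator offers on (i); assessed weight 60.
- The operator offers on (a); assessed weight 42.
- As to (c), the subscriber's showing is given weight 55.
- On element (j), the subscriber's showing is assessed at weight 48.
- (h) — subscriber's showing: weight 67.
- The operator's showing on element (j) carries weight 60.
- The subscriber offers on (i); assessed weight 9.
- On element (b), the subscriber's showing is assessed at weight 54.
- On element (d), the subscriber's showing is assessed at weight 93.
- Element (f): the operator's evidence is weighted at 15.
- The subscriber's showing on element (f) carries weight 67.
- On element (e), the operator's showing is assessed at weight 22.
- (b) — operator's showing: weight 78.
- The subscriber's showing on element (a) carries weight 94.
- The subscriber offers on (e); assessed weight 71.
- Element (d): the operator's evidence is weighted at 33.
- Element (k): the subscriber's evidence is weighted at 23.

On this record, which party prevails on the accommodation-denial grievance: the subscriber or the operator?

subscriber

— Issue I —
At Stage I.1 the subscriber must meet the preponderance of the evidence (weight is at least 54): on (a) the weight is 94 less the opposing 42 gives net 52, which does not reach 54, so (a) does not meet the standard.
  Stage I.1 not carried; the subscriber fails its burden.
The operator prevails on this issue.
— Issue II —
Stage II.1 (subscriber, a more-likely-than-not showing, weight exceeds 48): (e) net 71−22=49 > 48 — meets.
  Stage II.1 carried; the burden remains with the subscriber.
Stage II.2 (subscriber, a more-likely-than-not showing, weight exceeds 48): (f) net 67−15=52 > 48 — meets; (g) 51 > 48 — meets.
  All elements met at the final stage.
With every stage satisfied, the subscriber prevails on this issue.
— Issue III —
Stage III.1 — burden on subscriber; standard: a preponderance (weight is at least 54).
    (h): 67 − 13 = 54 ≥ 54 [met]
  Stage III.1 is satisfied; the onus moves to the operator.
Stage III.2 — burden on operator; standard: a preponderance (weight is at least 54).
    (i): 60 − 9 = 51 < 54 [not met]
  Stage III.2 not carried; the operator fails its burden.
So the subscriber prevails on this issue.
Per-issue: Issue I → operator; Issue II → subscriber; Issue III → subscriber. The subscriber must prevail on a majority of issues; overall, the subscriber prevails.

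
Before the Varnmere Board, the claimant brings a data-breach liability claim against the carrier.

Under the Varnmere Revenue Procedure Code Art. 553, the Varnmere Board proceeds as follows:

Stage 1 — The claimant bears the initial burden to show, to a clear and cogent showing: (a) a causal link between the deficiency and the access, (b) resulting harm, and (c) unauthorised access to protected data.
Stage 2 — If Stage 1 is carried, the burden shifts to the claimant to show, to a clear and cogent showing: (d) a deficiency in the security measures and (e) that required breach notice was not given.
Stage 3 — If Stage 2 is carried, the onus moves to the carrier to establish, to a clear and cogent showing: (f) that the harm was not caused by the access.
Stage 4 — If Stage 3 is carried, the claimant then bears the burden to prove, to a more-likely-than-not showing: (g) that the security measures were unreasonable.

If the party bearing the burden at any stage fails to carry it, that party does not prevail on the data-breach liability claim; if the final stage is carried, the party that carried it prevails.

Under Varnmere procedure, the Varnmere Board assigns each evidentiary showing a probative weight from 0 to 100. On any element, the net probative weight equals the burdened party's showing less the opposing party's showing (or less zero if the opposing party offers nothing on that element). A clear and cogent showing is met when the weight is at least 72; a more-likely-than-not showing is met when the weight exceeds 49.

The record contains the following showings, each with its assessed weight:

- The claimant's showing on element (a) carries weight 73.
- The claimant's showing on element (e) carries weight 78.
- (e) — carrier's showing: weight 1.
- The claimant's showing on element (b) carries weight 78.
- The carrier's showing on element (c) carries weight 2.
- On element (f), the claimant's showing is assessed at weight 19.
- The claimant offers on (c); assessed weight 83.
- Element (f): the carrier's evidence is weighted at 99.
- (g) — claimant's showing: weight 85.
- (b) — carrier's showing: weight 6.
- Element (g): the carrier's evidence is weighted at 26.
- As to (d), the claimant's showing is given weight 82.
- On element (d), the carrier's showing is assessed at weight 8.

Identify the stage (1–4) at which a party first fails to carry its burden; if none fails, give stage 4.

Stage 1 (claimant, a clear and cogent showing, weight is at least 72): (a) 73 ≥ 72 — meets; (b) net 78−6=72 ≥ 72 — meets; (c) net 83−2=81 ≥ 72 — meets.
  Stage 1 carried; the burden remains with the claimant.
Stage 2 (claimant, a clear and cogent showing, weight is at least 72): (d) net 82−8=74 ≥ 72 — meets; (e) net 78−1=77 ≥ 72 — meets.
  All elements met. The burden passes to the carrier.
Stage 3 (carrier, a clear and cogent showing, weight is at least 72): (f) net 99−19=80 ≥ 72 — meets.
  The carrier carries Stage 3; the claimant now bears the burden.
Stage 4 (claimant, a more-likely-than-not showing, weight exceeds 49): (g) net 85−26=59 > 49 — meets.
  The claimant carries the last stage.
Every stage carried; the claimant prevails.

stage 4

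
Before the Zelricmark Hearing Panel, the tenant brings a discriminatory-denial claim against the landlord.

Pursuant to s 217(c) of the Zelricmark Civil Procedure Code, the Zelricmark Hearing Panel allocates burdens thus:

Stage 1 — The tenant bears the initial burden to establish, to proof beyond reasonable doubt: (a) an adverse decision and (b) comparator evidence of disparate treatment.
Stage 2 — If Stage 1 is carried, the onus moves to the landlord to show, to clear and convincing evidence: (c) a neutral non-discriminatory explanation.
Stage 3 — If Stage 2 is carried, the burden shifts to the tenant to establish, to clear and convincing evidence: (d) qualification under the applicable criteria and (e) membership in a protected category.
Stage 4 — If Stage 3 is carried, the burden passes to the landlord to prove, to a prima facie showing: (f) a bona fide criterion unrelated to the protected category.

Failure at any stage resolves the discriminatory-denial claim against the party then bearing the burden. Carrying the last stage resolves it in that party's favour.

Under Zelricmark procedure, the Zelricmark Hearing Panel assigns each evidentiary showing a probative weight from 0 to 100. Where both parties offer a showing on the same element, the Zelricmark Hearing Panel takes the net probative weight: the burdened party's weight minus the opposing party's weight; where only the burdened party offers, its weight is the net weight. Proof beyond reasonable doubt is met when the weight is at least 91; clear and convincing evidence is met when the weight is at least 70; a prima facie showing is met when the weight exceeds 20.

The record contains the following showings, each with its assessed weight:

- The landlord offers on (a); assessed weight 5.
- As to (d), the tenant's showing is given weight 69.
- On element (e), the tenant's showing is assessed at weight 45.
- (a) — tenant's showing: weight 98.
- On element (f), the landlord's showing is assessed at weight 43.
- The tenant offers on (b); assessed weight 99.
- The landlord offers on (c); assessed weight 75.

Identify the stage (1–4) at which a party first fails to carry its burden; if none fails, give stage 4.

stage 3

Stage 1 — burden on tenant; standard: proof beyond reasonable doubt (weight is at least 91).
    (a): 98 − 5 = 93 ≥ 91 [met]
    (b): 99 ≥ 91 [met]
  All elements met. The burden passes to the landlord.
Stage 2 — burden on landlord; standard: clear and convincing evidence (weight is at least 70).
    (c): 75 ≥ 70 [met]
  All elements met. The burden passes to the tenant.
Stage 3 — burden on tenant; standard: clear and convincing evidence (weight is at least 70).
    (d): 69 < 70 [not met]
    (e): 45 < 70 [not met]
  Not every element is met, so the tenant fails to carry Stage 3.
So the landlord prevails.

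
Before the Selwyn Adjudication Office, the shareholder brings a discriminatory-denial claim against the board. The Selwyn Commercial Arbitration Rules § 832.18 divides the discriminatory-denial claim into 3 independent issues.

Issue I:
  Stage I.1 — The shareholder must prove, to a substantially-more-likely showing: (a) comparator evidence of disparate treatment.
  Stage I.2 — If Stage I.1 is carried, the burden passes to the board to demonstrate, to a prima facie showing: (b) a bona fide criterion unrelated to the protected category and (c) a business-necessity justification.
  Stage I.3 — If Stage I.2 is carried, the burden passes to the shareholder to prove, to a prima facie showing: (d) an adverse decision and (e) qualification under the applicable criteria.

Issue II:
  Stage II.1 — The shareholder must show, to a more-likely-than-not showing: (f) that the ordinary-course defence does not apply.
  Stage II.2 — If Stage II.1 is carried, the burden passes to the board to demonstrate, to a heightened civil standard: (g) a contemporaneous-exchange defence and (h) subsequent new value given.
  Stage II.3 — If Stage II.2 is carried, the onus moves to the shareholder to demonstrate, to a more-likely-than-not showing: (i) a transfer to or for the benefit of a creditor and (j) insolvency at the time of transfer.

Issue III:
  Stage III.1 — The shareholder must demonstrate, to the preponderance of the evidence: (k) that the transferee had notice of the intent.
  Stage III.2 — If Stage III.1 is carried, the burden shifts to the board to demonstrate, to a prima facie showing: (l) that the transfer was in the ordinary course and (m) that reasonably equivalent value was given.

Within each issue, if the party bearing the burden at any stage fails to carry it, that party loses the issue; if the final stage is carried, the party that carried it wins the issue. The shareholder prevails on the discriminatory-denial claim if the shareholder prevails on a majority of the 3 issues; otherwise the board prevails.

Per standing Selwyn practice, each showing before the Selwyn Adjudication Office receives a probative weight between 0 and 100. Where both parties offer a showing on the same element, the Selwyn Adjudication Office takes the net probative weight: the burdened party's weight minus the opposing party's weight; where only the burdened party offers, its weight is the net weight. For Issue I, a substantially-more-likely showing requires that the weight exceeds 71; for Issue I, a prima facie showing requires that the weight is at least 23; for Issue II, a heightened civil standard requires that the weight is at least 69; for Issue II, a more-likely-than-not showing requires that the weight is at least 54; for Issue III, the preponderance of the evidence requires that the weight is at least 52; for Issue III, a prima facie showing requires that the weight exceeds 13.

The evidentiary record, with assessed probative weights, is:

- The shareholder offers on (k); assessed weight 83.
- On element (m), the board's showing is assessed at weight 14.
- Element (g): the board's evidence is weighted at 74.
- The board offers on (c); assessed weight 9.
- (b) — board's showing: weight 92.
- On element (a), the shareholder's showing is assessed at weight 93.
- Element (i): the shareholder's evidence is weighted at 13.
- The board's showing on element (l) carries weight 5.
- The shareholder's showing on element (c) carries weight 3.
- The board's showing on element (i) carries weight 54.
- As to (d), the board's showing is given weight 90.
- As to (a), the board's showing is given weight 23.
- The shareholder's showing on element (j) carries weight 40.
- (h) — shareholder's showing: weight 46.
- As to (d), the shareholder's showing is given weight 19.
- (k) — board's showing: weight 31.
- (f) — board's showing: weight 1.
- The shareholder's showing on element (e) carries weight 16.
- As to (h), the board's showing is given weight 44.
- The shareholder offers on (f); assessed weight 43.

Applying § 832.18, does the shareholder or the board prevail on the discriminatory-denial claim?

— Issue I —
At Stage I.1 the shareholder must meet a substantially-more-likely showing (weight exceeds 71): on (a) the weight is 93 less the opposing 23 gives net 70, which does not exceed 71, so (a) does not meet the standard.
  Stage I.1 not carried; the shareholder fails its burden.
The board prevails on this issue.
— Issue II —
Stage II.1 (shareholder, a more-likely-than-not showing, weight is at least 54): (f) net 43−1=42 < 54 — fails.
  Not every element is met, so the shareholder fails to carry Stage II.1.
The analysis ends at Stage II.1; the board prevails on this issue.
— Issue III —
Stage III.1 — burden on shareholder; standard: the preponderance of the evidence (weight is at least 52).
    (k): 83 − 31 = 52 ≥ 52 [met]
  The shareholder carries Stage III.1; the board now bears the burden.
Stage III.2 — burden on board; standard: a prima facie showing (weight exceeds 13).
    (l): 5 ≤ 13 [not met]
    (m): 14 > 13 [met]
  Not every element is met, so the board fails to carry Stage III.2.
So the shareholder prevails on this issue.
Per-issue: Issue I → board; Issue II → board; Issue III → shareholder. The shareholder must prevail on a majority of issues; overall, the board prevails.

board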